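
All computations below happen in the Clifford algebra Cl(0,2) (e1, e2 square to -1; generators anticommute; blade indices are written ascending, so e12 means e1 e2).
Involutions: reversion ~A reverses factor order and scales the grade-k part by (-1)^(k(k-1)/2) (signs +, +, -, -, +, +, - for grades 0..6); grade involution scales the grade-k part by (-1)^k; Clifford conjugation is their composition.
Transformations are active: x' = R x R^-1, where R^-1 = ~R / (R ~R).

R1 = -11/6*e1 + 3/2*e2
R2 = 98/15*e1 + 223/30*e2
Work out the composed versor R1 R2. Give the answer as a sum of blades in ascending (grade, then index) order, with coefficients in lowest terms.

Distribute over the terms of R1 (each basis-blade product reordered to ascending indices, repeated generators contracted through their squares):
(-11/6*e1) R2 = 539/45 - 2453/180*e12
(3/2*e2) R2 = -223/20 - 49/5*e12
Summing the partial products and collecting blades:
Answer: 149/180 - 4217/180*e12


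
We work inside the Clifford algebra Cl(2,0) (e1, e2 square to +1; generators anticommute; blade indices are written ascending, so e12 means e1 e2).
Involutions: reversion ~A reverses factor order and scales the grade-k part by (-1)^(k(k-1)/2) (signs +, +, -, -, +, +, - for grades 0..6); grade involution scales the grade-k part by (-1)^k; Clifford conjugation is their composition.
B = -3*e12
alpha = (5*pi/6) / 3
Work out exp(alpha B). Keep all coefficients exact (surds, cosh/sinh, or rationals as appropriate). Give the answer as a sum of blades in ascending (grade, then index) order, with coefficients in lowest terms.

B^2 = (-3)^2*(e12)^2 = 9*(-1) = -9 (a basis 2-blade squares to minus the product of its generators' squares).
B^2 = -9 — circular case — the even/odd split gives cos and sin: l = 3, alpha*l = 5*pi/6, so exp(alpha B) = cos(5*pi/6) + (sin(5*pi/6)/3)*B = -sqrt(3)/2 + (1/6)*B.
Answer: -sqrt(3)/2 - 1/2*e12


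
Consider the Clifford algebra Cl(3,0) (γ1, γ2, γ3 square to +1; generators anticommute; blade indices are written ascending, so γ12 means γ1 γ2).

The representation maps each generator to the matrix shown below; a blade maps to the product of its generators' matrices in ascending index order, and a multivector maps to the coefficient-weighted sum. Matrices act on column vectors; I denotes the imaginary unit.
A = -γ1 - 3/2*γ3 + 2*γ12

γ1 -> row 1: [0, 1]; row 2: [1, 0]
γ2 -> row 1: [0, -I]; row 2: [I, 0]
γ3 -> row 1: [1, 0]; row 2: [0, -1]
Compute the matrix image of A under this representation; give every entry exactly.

Bivector images (products of the table entries): rho(γ12) = rho(γ1)rho(γ2) = row 1: [I, 0]; row 2: [0, -I].
M = (-1)*rho(γ1) + (-3/2)*rho(γ3) + (2)*rho(γ12), summed entrywise:
Answer: row 1: [-3/2 + 2*I, -1]; row 2: [-1, 3/2 - 2*I]


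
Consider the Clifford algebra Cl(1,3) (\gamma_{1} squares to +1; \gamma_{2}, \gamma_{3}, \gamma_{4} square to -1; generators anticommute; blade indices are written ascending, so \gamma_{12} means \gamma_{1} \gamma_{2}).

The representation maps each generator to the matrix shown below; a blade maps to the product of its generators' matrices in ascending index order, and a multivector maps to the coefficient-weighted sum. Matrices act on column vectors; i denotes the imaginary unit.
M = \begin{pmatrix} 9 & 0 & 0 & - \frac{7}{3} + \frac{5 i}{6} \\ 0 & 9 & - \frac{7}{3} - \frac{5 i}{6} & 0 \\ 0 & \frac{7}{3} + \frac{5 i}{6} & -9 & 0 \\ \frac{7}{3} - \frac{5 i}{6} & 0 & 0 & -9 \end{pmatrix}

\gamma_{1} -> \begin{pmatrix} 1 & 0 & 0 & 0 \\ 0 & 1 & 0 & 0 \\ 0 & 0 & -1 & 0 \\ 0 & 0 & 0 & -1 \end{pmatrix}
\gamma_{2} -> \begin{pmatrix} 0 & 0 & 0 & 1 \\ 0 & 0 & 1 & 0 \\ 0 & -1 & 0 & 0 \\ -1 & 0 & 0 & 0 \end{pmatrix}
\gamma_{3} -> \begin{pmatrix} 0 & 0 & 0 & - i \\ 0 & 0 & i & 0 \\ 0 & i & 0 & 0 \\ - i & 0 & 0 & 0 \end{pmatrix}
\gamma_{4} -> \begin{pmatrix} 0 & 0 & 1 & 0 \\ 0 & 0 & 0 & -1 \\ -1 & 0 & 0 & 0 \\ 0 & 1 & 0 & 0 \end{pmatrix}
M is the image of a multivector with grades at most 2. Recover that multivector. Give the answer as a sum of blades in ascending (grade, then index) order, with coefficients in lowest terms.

Method: the blade images are trace-orthogonal — tr(rho(e_A) rho(e_B)^-1) = 4 if A = B and 0 otherwise — and rho(e_A)^-1 = (e_A)^2 * rho(e_A) with (e_A)^2 = +1 or -1, so the coefficient of e_A in the preimage is (e_A)^2 * tr(M rho(e_A))/4.
Nonzero projections over blades of grade <= 2: \gamma_{1}: (\gamma_{1})^2 = +1, tr(M rho(\gamma_{1})) = 36, coefficient 9; \gamma_{2}: (\gamma_{2})^2 = -1, tr(M rho(\gamma_{2})) = \frac{28}{3}, coefficient -\frac{7}{3}; \gamma_{13}: (\gamma_{13})^2 = +1, tr(M rho(\gamma_{13})) = - \frac{10}{3}, coefficient -\frac{5}{6}. Every other blade of grade <= 2 projects to 0.
Answer: 9 \gamma_{1} - \frac{7}{3} \gamma_{2} - \frac{5}{6} \gamma_{13}


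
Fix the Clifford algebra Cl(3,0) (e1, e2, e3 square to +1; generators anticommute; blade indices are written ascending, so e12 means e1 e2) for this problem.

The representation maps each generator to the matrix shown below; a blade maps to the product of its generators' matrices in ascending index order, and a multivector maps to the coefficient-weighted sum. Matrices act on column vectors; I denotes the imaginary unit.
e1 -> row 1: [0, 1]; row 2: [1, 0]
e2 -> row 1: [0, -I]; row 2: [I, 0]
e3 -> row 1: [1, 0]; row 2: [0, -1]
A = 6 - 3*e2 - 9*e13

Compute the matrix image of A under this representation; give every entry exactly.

Bivector images (products of the table entries): rho(e13) = rho(e1)rho(e3) = row 1: [0, -1]; row 2: [1, 0].
M = (6)*1 + (-3)*rho(e2) + (-9)*rho(e13), summed entrywise (1 is the identity matrix):
Answer: row 1: [6, 9 + 3*I]; row 2: [-9 - 3*I, 6]


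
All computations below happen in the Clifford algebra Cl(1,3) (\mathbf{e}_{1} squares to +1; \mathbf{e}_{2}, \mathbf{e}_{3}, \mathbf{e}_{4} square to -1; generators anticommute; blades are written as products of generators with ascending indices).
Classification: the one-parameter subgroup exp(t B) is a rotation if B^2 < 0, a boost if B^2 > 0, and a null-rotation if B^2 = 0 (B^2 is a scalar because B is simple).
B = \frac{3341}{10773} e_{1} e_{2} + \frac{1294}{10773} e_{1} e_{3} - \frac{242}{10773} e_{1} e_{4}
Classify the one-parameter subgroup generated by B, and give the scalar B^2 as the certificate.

B^2 term by term: the squares give (\frac{3341}{10773})^2*(e_{1} e_{2})^2 + (\frac{1294}{10773})^2*(e_{1} e_{3})^2 + (-\frac{242}{10773})^2*(e_{1} e_{4})^2 = \frac{11162281}{116057529}*(+1) + \frac{1674436}{116057529}*(+1) + \frac{58564}{116057529}*(+1) = \frac{1}{9} (each basis 2-blade squares to minus the product of its generators' squares); cross terms between blades sharing an index anticommute and cancel. So B^2 = \frac{1}{9}.
Answer: boost, certificate B^2 = \frac{1}{9}. The class reads off the invariant scalar \frac{1}{9} directly.


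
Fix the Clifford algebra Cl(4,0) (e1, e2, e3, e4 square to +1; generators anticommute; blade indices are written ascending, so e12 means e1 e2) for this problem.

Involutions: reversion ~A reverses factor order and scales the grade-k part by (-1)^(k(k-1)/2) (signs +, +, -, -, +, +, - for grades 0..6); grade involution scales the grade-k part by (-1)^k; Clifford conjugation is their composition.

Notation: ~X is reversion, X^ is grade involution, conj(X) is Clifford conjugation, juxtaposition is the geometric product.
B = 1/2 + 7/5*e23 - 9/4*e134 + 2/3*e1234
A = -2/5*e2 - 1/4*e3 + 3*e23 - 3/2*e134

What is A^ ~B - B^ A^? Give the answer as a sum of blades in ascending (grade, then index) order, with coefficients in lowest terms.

first term: 33/40 - 9/20*e2 - 87/200*e3 - 41/16*e14 + 3/2*e23 + 541/60*e124 + 29/60*e134 - 9/10*e1234
second term: -303/40 + 31/20*e2 - 87/200*e3 - 41/16*e14 + 3/2*e23 - 289/60*e124 + 61/60*e134 + 9/10*e1234
Answer: 42/5 - 2*e2 + 83/6*e124 - 8/15*e134 - 9/5*e1234


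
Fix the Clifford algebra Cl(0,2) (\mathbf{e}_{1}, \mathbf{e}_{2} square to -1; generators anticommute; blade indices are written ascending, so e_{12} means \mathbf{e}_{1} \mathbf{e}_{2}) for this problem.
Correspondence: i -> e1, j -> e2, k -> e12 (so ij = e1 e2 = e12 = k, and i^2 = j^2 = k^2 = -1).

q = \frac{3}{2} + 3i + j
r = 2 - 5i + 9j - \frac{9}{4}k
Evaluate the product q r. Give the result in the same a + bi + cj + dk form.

In blades: q = \frac{3}{2} + 3 e_{1} + e_{2}, r = 2 - 5 e_{1} + 9 e_{2} - \frac{9}{4} e_{12}.
Distribute q over r term by term (generator squares from the signature, products reordered to ascending indices): (\frac{3}{2})*r = 3 - \frac{15}{2} e_{1} + \frac{27}{2} e_{2} - \frac{27}{8} e_{12}; (3 e_{1})*r = 15 + 6 e_{1} + \frac{27}{4} e_{2} + 27 e_{12}; (e_{2})*r = -9 - \frac{9}{4} e_{1} + 2 e_{2} + 5 e_{12}.
Sum: 9 - \frac{15}{4} e_{1} + \frac{89}{4} e_{2} + \frac{229}{8} e_{12}; translating back through the correspondence:
Answer: 9 - \frac{15}{4}i + \frac{89}{4}j + \frac{229}{8}k


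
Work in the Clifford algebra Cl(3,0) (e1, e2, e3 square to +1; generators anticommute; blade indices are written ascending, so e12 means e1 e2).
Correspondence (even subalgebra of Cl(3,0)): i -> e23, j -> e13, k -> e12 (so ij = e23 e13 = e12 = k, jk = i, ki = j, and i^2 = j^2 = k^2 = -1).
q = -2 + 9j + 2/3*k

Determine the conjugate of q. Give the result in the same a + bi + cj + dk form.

In blades: q = -2 + 2/3*e12 + 9*e13.
Quaternion conjugation is reversion on the even subalgebra: the scalar is fixed and every grade-2 blade flips sign, giving -2 - 2/3*e12 - 9*e13; translating back:
Answer: -2 - 9j - 2/3*k


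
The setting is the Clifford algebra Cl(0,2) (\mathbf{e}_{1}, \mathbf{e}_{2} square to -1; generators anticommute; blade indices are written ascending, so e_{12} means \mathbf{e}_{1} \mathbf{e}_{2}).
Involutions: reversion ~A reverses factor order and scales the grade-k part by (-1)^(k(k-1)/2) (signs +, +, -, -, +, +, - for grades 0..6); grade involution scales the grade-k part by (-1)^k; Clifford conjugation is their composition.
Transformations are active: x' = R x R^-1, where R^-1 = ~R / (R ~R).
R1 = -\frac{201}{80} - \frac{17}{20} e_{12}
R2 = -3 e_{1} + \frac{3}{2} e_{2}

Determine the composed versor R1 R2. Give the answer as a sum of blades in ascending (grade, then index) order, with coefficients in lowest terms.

Distribute over the terms of R1 (each basis-blade product reordered to ascending indices, repeated generators contracted through their squares):
(-\frac{201}{80}) R2 = \frac{603}{80} e_{1} - \frac{603}{160} e_{2}
(-\frac{17}{20} e_{12}) R2 = \frac{51}{40} e_{1} + \frac{51}{20} e_{2}
Summing the partial products and collecting blades:
Answer: \frac{141}{16} e_{1} - \frac{39}{32} e_{2}


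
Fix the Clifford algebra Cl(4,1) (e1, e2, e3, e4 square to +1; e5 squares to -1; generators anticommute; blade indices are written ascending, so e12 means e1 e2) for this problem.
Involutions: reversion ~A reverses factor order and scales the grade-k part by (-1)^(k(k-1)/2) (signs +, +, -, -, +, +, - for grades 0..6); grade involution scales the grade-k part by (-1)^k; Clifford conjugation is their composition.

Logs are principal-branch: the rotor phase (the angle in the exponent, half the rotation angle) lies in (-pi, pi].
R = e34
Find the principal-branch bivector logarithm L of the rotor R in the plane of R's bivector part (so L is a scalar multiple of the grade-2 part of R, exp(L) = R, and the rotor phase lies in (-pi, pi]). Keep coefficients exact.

The scalar part of R is 0, which pins the rotor phase on the principal branch; dividing the bivector part by the sine of that phase recovers the unit plane, and L is the phase times that plane.
Concretely: cos(phase) = 0 gives phase = ±pi/2, and since phase/sin(phase) is even the sign is immaterial: L = (phase/sin(phase)) * <R>_2 = (pi/2) * <R>_2.
Answer: pi/2*e34


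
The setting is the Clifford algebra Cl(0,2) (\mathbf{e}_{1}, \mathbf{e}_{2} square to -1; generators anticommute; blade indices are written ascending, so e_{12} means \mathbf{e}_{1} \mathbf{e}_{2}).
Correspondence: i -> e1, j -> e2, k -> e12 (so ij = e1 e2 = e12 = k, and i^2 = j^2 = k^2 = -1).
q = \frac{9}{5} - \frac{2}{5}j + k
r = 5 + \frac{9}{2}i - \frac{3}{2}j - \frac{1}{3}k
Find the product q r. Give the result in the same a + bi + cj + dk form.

In blades: q = \frac{9}{5} - \frac{2}{5} e_{2} + e_{12}, r = 5 + \frac{9}{2} e_{1} - \frac{3}{2} e_{2} - \frac{1}{3} e_{12}.
Distribute q over r term by term (generator squares from the signature, products reordered to ascending indices): (\frac{9}{5})*r = 9 + \frac{81}{10} e_{1} - \frac{27}{10} e_{2} - \frac{3}{5} e_{12}; (-\frac{2}{5} e_{2})*r = -\frac{3}{5} + \frac{2}{15} e_{1} - 2 e_{2} + \frac{9}{5} e_{12}; (e_{12})*r = \frac{1}{3} + \frac{3}{2} e_{1} + \frac{9}{2} e_{2} + 5 e_{12}.
Sum: \frac{131}{15} + \frac{146}{15} e_{1} - \frac{1}{5} e_{2} + \frac{31}{5} e_{12}; translating back through the correspondence:
Answer: \frac{131}{15} + \frac{146}{15}i - \frac{1}{5}j + \frac{31}{5}k


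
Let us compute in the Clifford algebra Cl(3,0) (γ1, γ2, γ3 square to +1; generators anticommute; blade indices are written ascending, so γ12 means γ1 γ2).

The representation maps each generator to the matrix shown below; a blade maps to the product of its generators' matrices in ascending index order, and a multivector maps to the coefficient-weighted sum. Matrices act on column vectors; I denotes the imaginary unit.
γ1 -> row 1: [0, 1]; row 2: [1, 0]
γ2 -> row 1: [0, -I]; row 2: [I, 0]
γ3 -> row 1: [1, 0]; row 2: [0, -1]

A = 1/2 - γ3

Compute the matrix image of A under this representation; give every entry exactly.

M = (1/2)*1 + (-1)*rho(γ3), summed entrywise (1 is the identity matrix):
Answer: row 1: [-1/2, 0]; row 2: [0, 3/2]


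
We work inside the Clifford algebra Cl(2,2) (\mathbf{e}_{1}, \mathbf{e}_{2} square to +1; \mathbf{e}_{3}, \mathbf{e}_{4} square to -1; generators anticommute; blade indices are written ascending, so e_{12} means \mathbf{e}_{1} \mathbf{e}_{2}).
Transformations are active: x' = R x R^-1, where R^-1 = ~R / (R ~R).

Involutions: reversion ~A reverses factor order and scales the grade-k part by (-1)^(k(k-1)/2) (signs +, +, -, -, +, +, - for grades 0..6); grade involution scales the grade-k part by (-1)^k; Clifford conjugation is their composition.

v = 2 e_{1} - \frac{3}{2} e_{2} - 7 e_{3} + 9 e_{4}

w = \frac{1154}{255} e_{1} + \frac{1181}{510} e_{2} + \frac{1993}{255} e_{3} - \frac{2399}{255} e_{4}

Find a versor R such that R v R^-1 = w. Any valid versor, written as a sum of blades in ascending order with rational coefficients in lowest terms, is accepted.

Sketch: the shared square -\frac{495}{4} makes R = v + w = \frac{1664}{255} e_{1} + \frac{208}{255} e_{2} + \frac{208}{255} e_{3} - \frac{104}{255} e_{4} the natural versor; its sandwich fixes that direction, negates (v - w)/2, and sends v to w.
Answer: \frac{1664}{255} e_{1} + \frac{208}{255} e_{2} + \frac{208}{255} e_{3} - \frac{104}{255} e_{4}


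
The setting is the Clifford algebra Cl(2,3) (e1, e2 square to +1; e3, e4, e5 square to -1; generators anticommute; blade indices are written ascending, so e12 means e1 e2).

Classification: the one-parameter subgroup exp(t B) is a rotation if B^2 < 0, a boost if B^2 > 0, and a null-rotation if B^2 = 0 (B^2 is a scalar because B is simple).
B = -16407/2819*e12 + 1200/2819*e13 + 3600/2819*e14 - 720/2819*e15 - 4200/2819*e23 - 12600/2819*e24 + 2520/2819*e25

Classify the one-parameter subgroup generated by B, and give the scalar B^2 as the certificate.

B^2 term by term: the squares give (-16407/2819)^2*(e12)^2 + (1200/2819)^2*(e13)^2 + (3600/2819)^2*(e14)^2 + (-720/2819)^2*(e15)^2 + (-4200/2819)^2*(e23)^2 + (-12600/2819)^2*(e24)^2 + (2520/2819)^2*(e25)^2 = 269189649/7946761*(-1) + 1440000/7946761*(+1) + 12960000/7946761*(+1) + 518400/7946761*(+1) + 17640000/7946761*(+1) + 158760000/7946761*(+1) + 6350400/7946761*(+1) = -9 (each basis 2-blade squares to minus the product of its generators' squares); cross terms between blades sharing an index anticommute and cancel; the commuting (index-disjoint) pairs give grade-4 terms 2*c*c'*(blade product), which cancel blade by blade — e1234: 30240000/7946761 - 30240000/7946761 = 0; e1235: -6048000/7946761 + 6048000/7946761 = 0; e1245: -18144000/7946761 + 18144000/7946761 = 0 — confirming B is simple. So B^2 = -9.
Answer: rotation, certificate B^2 = -9. B^2 = -9 is basis-independent, so its sign is the whole story.


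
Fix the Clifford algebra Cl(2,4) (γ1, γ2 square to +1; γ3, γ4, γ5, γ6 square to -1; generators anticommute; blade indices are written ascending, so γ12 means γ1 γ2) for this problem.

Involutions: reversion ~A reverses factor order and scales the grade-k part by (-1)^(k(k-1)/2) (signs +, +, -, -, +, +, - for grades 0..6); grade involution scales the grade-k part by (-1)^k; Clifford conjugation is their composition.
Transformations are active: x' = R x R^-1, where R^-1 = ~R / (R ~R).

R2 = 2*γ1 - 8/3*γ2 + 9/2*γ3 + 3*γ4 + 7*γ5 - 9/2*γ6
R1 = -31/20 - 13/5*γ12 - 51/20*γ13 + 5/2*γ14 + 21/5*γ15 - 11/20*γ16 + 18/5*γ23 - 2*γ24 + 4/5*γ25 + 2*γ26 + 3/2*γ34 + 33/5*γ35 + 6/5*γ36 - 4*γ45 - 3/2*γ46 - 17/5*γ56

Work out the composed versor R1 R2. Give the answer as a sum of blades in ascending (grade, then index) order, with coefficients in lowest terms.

Distribute over the terms of R2 (each basis-blade product reordered to ascending indices, repeated generators contracted through their squares):
R1 (2*γ1) = -31/10*γ1 + 26/5*γ2 + 51/10*γ3 - 5*γ4 - 42/5*γ5 + 11/10*γ6 + 36/5*γ123 - 4*γ124 + 8/5*γ125 + 4*γ126 + 3*γ134 + 66/5*γ135 + 12/5*γ136 - 8*γ145 - 3*γ146 - 34/5*γ156
R1 (-8/3*γ2) = 104/15*γ1 + 62/15*γ2 + 48/5*γ3 - 16/3*γ4 + 32/15*γ5 + 16/3*γ6 - 34/5*γ123 + 20/3*γ124 + 56/5*γ125 - 22/15*γ126 - 4*γ234 - 88/5*γ235 - 16/5*γ236 + 32/3*γ245 + 4*γ246 + 136/15*γ256
R1 (9/2*γ3) = 459/40*γ1 - 81/5*γ2 - 279/40*γ3 + 27/4*γ4 + 297/10*γ5 + 27/5*γ6 - 117/10*γ123 - 45/4*γ134 - 189/10*γ135 + 99/40*γ136 + 9*γ234 - 18/5*γ235 - 9*γ236 - 18*γ345 - 27/4*γ346 - 153/10*γ356
R1 (3*γ4) = -15/2*γ1 + 6*γ2 - 9/2*γ3 - 93/20*γ4 - 12*γ5 - 9/2*γ6 - 39/5*γ124 - 153/20*γ134 - 63/5*γ145 + 33/20*γ146 + 54/5*γ234 - 12/5*γ245 - 6*γ246 - 99/5*γ345 - 18/5*γ346 - 51/5*γ456
R1 (7*γ5) = -147/5*γ1 - 28/5*γ2 - 231/5*γ3 + 28*γ4 - 217/20*γ5 - 119/5*γ6 - 91/5*γ125 - 357/20*γ135 + 35/2*γ145 + 77/20*γ156 + 126/5*γ235 - 14*γ245 - 14*γ256 + 21/2*γ345 - 42/5*γ356 + 21/2*γ456
R1 (-9/2*γ6) = -99/40*γ1 + 9*γ2 + 27/5*γ3 - 27/4*γ4 - 153/10*γ5 + 279/40*γ6 + 117/10*γ126 + 459/40*γ136 - 45/4*γ146 - 189/10*γ156 - 81/5*γ236 + 9*γ246 - 18/5*γ256 - 27/4*γ346 - 297/10*γ356 + 18*γ456
Summing the partial products and collecting blades:
Answer: -361/15*γ1 + 38/15*γ2 - 1503/40*γ3 + 781/60*γ4 - 883/60*γ5 - 1139/120*γ6 - 113/10*γ123 - 77/15*γ124 - 27/5*γ125 + 427/30*γ126 - 159/10*γ134 - 471/20*γ135 + 327/20*γ136 - 31/10*γ145 - 63/5*γ146 - 437/20*γ156 + 79/5*γ234 + 4*γ235 - 142/5*γ236 - 86/15*γ245 + 7*γ246 - 128/15*γ256 - 273/10*γ345 - 171/10*γ346 - 267/5*γ356 + 183/10*γ456


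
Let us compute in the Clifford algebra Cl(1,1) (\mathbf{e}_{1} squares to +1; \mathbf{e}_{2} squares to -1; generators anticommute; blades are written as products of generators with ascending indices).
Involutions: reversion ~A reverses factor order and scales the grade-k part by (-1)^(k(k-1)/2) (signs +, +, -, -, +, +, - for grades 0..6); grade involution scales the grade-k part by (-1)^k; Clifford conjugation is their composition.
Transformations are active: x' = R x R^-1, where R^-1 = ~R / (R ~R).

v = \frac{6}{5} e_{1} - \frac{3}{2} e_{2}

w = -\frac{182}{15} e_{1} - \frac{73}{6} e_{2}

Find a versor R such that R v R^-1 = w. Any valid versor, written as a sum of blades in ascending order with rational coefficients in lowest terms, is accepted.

Key observation: q(v) = q(w) = -\frac{81}{100} (sandwiches preserve the norm), so R = v + w = -\frac{164}{15} e_{1} - \frac{41}{3} e_{2} works whenever it is invertible — the component of v along it is kept and (v - w)/2 reverses, sending v to w.
Answer: -\frac{164}{15} e_{1} - \frac{41}{3} e_{2}


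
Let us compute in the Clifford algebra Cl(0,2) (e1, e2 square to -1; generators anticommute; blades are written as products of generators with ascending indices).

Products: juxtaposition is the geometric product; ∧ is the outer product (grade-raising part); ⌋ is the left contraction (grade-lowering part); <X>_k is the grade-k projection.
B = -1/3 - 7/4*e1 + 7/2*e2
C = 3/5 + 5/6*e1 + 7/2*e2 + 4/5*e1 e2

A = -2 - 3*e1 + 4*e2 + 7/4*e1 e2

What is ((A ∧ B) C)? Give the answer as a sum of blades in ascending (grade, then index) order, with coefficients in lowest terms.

step 1: 2/3 + 9/2*e1 - 25/3*e2 - 49/12*e1 e2
step 2: 349/12 + 3917/360*e1 - 3481/360*e2 + 187/9*e1 e2
Answer: 349/12 + 3917/360*e1 - 3481/360*e2 + 187/9*e1 e2


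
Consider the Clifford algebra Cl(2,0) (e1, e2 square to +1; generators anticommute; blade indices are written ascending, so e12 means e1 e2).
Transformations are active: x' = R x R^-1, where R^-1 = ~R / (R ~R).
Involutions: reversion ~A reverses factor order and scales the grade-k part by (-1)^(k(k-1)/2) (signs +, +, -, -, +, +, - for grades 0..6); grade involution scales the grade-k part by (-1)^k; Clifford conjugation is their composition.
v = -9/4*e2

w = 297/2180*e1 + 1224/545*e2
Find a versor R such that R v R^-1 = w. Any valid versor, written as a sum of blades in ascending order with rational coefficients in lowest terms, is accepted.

Key observation: q(v) = q(w) = 81/16 (sandwiches preserve the norm), so R = v + w = 297/2180*e1 - 9/2180*e2 works whenever it is invertible — the component of v along it is kept and (v - w)/2 reverses, sending v to w.
Answer: 297/2180*e1 - 9/2180*e2


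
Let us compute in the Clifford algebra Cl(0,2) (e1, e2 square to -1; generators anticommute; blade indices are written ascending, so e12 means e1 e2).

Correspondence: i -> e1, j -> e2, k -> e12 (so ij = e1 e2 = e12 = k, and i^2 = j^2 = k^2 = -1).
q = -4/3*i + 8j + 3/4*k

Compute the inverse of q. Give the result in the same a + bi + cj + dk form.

In blades: q = -4/3*e1 + 8*e2 + 3/4*e12.
With qbar = 4/3*e1 - 8*e2 - 3/4*e12 (scalar fixed, mapped units negated), q qbar = 9553/144 (the sum of squared coefficients), so q^-1 = qbar / (9553/144) = 192/9553*e1 - 1152/9553*e2 - 108/9553*e12; translating back:
Answer: 192/9553*i - 1152/9553*j - 108/9553*k


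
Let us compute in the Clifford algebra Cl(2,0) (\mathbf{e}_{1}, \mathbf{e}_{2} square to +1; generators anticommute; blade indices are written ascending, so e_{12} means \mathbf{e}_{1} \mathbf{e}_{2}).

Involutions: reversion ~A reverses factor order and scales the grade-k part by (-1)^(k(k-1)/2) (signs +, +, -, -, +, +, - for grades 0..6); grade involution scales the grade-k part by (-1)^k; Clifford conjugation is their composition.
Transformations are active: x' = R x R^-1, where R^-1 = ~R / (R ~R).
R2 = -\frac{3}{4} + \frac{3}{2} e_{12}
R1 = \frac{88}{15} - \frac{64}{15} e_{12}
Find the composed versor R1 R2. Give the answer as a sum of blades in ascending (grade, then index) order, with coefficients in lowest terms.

Distribute over the terms of R1 (each basis-blade product reordered to ascending indices, repeated generators contracted through their squares):
(\frac{88}{15}) R2 = -\frac{22}{5} + \frac{44}{5} e_{12}
(-\frac{64}{15} e_{12}) R2 = \frac{32}{5} + \frac{16}{5} e_{12}
Summing the partial products and collecting blades:
Answer: 2 + 12 e_{12}


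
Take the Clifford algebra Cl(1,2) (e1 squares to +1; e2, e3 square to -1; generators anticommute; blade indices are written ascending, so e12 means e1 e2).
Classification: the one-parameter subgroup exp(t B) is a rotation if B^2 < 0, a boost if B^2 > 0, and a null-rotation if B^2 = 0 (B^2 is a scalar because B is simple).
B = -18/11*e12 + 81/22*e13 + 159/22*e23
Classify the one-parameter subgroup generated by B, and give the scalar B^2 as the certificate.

B^2 term by term: the squares give (-18/11)^2*(e12)^2 + (81/22)^2*(e13)^2 + (159/22)^2*(e23)^2 = 324/121*(+1) + 6561/484*(+1) + 25281/484*(-1) = -36 (each basis 2-blade squares to minus the product of its generators' squares); cross terms between blades sharing an index anticommute and cancel. So B^2 = -36.
Answer: rotation, certificate B^2 = -36. The scalar -36 is the complete invariant here: its sign names the subgroup type.


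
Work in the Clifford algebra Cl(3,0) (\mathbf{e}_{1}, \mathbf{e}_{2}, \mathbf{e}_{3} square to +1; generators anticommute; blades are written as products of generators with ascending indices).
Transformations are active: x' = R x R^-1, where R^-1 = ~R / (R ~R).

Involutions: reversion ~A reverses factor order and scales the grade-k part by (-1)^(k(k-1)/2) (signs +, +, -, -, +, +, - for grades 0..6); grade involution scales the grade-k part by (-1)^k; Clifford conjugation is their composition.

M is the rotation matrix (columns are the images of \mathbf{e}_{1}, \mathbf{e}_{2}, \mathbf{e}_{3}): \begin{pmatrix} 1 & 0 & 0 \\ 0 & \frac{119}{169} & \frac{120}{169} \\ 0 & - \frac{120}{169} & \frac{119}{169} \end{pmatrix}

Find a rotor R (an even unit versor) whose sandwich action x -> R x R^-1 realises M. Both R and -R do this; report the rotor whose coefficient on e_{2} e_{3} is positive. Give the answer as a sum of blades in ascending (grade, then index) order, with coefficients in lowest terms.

Method: write R = a + b12*e_{1} e_{2} + b13*e_{1} e_{3} + b23*e_{2} e_{3} with a^2 + b12^2 + b13^2 + b23^2 = 1 (so R^-1 = ~R). Expanding the columns R e_j ~R gives tr M = 4a^2 - 1 and, from the antisymmetric part, M21 - M12 = -4a*b12, M13 - M31 = 4a*b13, M32 - M23 = -4a*b23.
Here tr M = \frac{407}{169}, so a^2 = (1 + tr M)/4 = \frac{144}{169} and a = ±\frac{12}{13}. Taking a = \frac{12}{13}: M21 - M12 = 0, M13 - M31 = 0, M32 - M23 = -\frac{240}{169}, giving b12 = 0, b13 = 0, b23 = \frac{5}{13}, i.e. R = \frac{12}{13} + \frac{5}{13} e_{2} e_{3}.
Its e_{2} e_{3} coefficient is already positive.
Answer: \frac{12}{13} + \frac{5}{13} e_{2} e_{3}. Uniqueness: Spin(3) -> SO(3) maps R and -R to the same rotation of trace \frac{407}{169}; fixing the sign of the e_{2} e_{3} coefficient removes the ambiguity.


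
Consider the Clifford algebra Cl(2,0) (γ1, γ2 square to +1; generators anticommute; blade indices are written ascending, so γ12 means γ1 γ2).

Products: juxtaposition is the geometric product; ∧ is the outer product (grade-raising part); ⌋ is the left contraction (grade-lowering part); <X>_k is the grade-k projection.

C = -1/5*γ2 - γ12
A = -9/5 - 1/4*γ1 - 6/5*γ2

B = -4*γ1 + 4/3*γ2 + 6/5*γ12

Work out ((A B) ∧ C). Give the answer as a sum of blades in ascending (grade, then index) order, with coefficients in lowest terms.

step 1: -3/5 + 216/25*γ1 - 27/10*γ2 - 547/75*γ12
step 2: 3/25*γ2 - 141/125*γ12
Answer: 3/25*γ2 - 141/125*γ12


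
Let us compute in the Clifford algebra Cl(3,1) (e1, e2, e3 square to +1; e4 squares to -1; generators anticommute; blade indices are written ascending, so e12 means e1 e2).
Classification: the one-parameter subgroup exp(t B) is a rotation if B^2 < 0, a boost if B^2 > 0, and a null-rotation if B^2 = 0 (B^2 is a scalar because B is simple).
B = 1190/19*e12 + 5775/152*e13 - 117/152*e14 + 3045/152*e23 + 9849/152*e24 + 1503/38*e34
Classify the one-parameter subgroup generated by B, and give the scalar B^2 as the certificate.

B^2 term by term: the squares give (1190/19)^2*(e12)^2 + (5775/152)^2*(e13)^2 + (-117/152)^2*(e14)^2 + (3045/152)^2*(e23)^2 + (9849/152)^2*(e24)^2 + (1503/38)^2*(e34)^2 = 1416100/361*(-1) + 33350625/23104*(-1) + 13689/23104*(+1) + 9272025/23104*(-1) + 97002801/23104*(+1) + 2259009/1444*(+1) = -4 (each basis 2-blade squares to minus the product of its generators' squares); cross terms between blades sharing an index anticommute and cancel; the commuting (index-disjoint) pairs give grade-4 terms 2*c*c'*(blade product), which cancel blade by blade — e1234: 1788570/361 - 56877975/11552 - 356265/11552 = 0 — confirming B is simple. So B^2 = -4.
Answer: rotation, certificate B^2 = -4. Note: conjugating B changes its blade decomposition but never the scalar B^2 = -4, whose sign settles the classification.


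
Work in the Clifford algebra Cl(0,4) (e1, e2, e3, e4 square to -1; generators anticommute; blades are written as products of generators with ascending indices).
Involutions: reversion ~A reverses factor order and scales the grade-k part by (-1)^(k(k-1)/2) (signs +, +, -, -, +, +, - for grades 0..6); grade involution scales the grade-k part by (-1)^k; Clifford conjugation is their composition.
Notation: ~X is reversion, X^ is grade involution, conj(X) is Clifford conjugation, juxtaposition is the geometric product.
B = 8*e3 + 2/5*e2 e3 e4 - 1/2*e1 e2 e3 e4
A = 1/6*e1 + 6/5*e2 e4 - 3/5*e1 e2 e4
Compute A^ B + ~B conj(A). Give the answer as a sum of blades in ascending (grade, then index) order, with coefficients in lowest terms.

first term: 39/50*e3 - 127/75*e1 e3 - 581/60*e2 e3 e4 - 73/15*e1 e2 e3 e4
second term: 39/50*e3 + 127/75*e1 e3 + 581/60*e2 e3 e4 - 73/15*e1 e2 e3 e4
Answer: 39/25*e3 - 146/15*e1 e2 e3 e4


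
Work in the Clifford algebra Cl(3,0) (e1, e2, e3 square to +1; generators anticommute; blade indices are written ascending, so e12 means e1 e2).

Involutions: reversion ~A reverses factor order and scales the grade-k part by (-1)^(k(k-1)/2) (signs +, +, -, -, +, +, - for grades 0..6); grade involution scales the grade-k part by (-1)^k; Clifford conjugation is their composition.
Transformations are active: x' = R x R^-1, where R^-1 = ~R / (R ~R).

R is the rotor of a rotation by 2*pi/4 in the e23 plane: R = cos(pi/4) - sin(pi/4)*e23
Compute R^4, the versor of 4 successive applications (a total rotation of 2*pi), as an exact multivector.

Half-angle bookkeeping: 4 applications in e23 add up to rotor phase 4*pi/4 = pi, so R^4 = cos(pi) - sin(pi)*e23.
cos(pi) = -1 and sin(pi) = 0, so R^4 = -1. The total rotation 2*pi is 1 full turn, so every vector returns to itself, yet the rotor is -1, on the OTHER sheet of the double cover (an odd number of 2*pi turns).
Answer: -1


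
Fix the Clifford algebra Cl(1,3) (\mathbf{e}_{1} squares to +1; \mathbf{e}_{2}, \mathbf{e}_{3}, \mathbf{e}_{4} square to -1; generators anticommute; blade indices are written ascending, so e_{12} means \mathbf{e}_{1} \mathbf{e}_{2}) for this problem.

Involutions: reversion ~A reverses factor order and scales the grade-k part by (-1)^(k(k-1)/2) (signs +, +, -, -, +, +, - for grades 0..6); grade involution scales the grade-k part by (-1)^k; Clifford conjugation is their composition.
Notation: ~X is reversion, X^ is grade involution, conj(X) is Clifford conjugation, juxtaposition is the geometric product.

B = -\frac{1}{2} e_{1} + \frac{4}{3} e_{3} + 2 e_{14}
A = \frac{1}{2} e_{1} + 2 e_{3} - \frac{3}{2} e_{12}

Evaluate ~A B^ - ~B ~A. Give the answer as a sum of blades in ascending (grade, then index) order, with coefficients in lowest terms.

first term: \frac{35}{12} - \frac{3}{4} e_{2} + e_{4} - \frac{5}{3} e_{13} - 3 e_{24} - 2 e_{123} - 4 e_{134}
second term: -\frac{35}{12} - \frac{3}{4} e_{2} + e_{4} - \frac{5}{3} e_{13} - 3 e_{24} + 2 e_{123} + 4 e_{134}
Answer: \frac{35}{6} - 4 e_{123} - 8 e_{134}


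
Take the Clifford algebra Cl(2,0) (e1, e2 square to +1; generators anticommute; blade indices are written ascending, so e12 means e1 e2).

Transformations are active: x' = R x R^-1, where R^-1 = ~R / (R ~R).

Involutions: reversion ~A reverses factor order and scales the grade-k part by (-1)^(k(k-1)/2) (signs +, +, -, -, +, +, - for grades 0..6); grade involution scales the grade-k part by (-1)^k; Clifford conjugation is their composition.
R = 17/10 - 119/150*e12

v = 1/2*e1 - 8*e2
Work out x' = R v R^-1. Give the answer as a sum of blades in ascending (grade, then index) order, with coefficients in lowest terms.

~R = 17/10 + 119/150*e12, and R ~R = 39593/11250, so R^-1 = ~R / (39593/11250).
R v = 2159/300*e1 - 3961/300*e2
Answer: 884/137*e1 - 1303/274*e2


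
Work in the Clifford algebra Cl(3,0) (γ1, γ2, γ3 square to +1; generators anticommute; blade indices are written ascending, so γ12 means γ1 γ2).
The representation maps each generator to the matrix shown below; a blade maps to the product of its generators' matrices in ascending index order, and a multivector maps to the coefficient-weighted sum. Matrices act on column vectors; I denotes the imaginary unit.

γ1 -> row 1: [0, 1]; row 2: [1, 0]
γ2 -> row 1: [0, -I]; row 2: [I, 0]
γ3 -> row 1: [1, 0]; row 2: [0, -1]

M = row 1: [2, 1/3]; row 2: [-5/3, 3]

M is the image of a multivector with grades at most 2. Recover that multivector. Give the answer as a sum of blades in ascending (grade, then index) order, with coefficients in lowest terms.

Method: 1, rho(γ1), rho(γ2), rho(γ3) form a trace-orthogonal basis of the 2x2 complex matrices (tr(X Y) = 2 if X = Y, else 0), so M = m0*1 + m1*rho(γ1) + m2*rho(γ2) + m3*rho(γ3) with m0 = tr(M)/2 = 5/2, m1 = tr(M rho(γ1))/2 = -2/3, m2 = tr(M rho(γ2))/2 = I, m3 = tr(M rho(γ3))/2 = -1/2.
Multiplying table entries, the bivector images are rho(γ12) = I*rho(γ3), rho(γ13) = -I*rho(γ2), rho(γ23) = I*rho(γ1); with real blade coefficients the real parts of m0..m3 are the coefficients of 1, γ1, γ2, γ3 and the imaginary parts give the bivectors (γ23: Im m1, γ13: -Im m2, γ12: Im m3).
Answer: 5/2 - 2/3*γ1 - 1/2*γ3 - γ13


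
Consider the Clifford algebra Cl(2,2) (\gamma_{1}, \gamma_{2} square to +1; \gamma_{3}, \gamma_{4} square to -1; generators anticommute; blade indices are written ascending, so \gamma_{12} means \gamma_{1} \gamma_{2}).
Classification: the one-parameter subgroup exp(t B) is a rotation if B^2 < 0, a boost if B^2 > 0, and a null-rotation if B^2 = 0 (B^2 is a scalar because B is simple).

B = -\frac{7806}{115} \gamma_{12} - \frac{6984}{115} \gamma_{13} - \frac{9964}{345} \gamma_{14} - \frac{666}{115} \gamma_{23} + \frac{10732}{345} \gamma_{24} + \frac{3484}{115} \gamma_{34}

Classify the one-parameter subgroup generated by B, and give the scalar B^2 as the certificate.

B^2 term by term: the squares give (-\frac{7806}{115})^2*(\gamma_{12})^2 + (-\frac{6984}{115})^2*(\gamma_{13})^2 + (-\frac{9964}{345})^2*(\gamma_{14})^2 + (-\frac{666}{115})^2*(\gamma_{23})^2 + (\frac{10732}{345})^2*(\gamma_{24})^2 + (\frac{3484}{115})^2*(\gamma_{34})^2 = \frac{60933636}{13225}*(-1) + \frac{48776256}{13225}*(+1) + \frac{99281296}{119025}*(+1) + \frac{443556}{13225}*(+1) + \frac{115175824}{119025}*(+1) + \frac{12138256}{13225}*(-1) = -\frac{16}{9} (each basis 2-blade squares to minus the product of its generators' squares); cross terms between blades sharing an index anticommute and cancel; the commuting (index-disjoint) pairs give grade-4 terms 2*c*c'*(blade product), which cancel blade by blade — \gamma_{1234}: -\frac{54392208}{13225} + \frac{49968192}{13225} + \frac{4424016}{13225} = 0 — confirming B is simple. So B^2 = -\frac{16}{9}.
Answer: rotation, certificate B^2 = -\frac{16}{9}. Why this suffices: the scalar -\frac{16}{9} survives any versor conjugation, so its sign alone determines the class however B is presented.


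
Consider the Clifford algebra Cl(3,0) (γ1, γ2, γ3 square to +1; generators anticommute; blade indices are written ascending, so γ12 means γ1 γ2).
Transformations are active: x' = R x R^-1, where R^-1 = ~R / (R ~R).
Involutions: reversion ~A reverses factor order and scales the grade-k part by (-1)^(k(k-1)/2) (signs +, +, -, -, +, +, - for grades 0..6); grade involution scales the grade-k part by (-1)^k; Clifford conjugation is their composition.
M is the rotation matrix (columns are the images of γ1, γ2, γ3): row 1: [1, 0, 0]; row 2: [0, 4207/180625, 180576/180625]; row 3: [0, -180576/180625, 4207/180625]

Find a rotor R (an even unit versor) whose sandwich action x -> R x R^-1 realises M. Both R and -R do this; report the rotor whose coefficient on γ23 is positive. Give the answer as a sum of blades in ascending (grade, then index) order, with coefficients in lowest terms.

Method: write R = a + b12*γ12 + b13*γ13 + b23*γ23 with a^2 + b12^2 + b13^2 + b23^2 = 1 (so R^-1 = ~R). Expanding the columns R e_j ~R gives tr M = 4a^2 - 1 and, from the antisymmetric part, M21 - M12 = -4a*b12, M13 - M31 = 4a*b13, M32 - M23 = -4a*b23.
Here tr M = 189039/180625, so a^2 = (1 + tr M)/4 = 92416/180625 and a = ±304/425. Taking a = 304/425: M21 - M12 = 0, M13 - M31 = 0, M32 - M23 = -361152/180625, giving b12 = 0, b13 = 0, b23 = 297/425, i.e. R = 304/425 + 297/425*γ23.
Its γ23 coefficient is already positive.
Answer: 304/425 + 297/425*γ23. Why the constraint matters: R and -R act identically through the sandwich — M has trace 189039/180625 either way — so only the sign condition on γ23 picks one of the two preimages.


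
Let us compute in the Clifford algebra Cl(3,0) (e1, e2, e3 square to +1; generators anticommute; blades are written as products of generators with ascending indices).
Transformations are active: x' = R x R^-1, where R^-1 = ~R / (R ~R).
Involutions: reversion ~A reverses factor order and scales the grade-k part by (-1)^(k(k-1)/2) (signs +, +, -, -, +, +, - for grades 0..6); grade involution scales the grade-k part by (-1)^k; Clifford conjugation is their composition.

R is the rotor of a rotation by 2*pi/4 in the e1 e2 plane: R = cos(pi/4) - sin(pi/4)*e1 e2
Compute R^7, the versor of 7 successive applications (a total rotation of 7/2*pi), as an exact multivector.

Rotor phase runs at HALF the rotation angle; powers of one rotor simply add phase, so after 7 steps in e1 e2 the phase is 7*pi/4 = 7*pi/4 and R^7 = cos(7*pi/4) - sin(7*pi/4)*e1 e2.
cos(7*pi/4) = sqrt(2)/2 and sin(7*pi/4) = -sqrt(2)/2, so R^7 = sqrt(2)/2 + sqrt(2)/2*e1 e2. The net rotation is 3/2*pi (after discarding 1 full turn, each of which contributes a factor -1 to the rotor); the rotor keeps the half-angle phase exactly.
Answer: sqrt(2)/2 + sqrt(2)/2*e1 e2


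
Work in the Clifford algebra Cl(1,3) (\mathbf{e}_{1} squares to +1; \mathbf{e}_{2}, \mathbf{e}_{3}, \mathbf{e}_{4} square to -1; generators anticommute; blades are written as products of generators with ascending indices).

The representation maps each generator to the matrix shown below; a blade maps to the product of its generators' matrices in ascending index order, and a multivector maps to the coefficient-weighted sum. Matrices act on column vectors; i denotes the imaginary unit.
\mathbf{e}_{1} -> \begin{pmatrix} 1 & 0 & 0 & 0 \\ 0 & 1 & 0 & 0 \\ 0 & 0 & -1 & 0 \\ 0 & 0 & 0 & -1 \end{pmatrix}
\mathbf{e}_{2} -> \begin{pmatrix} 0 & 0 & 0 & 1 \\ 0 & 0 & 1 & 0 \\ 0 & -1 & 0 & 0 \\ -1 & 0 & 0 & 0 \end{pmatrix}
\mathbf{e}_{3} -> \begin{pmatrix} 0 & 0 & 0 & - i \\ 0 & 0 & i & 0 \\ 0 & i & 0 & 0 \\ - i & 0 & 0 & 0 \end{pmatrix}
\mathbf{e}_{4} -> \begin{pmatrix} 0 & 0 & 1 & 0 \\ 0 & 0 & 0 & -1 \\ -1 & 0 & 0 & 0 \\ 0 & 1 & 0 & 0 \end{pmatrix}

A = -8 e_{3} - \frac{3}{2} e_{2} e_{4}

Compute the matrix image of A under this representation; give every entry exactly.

Bivector images (products of the table entries): rho(e_{2} e_{4}) = rho(\mathbf{e}_{2})rho(\mathbf{e}_{4}) = \begin{pmatrix} 0 & 1 & 0 & 0 \\ -1 & 0 & 0 & 0 \\ 0 & 0 & 0 & 1 \\ 0 & 0 & -1 & 0 \end{pmatrix}.
M = (-8)*rho(e_{3}) + (-\frac{3}{2})*rho(e_{2} e_{4}), summed entrywise:
Answer: \begin{pmatrix} 0 & - \frac{3}{2} & 0 & 8 i \\ \frac{3}{2} & 0 & - 8 i & 0 \\ 0 & - 8 i & 0 & - \frac{3}{2} \\ 8 i & 0 & \frac{3}{2} & 0 \end{pmatrix}


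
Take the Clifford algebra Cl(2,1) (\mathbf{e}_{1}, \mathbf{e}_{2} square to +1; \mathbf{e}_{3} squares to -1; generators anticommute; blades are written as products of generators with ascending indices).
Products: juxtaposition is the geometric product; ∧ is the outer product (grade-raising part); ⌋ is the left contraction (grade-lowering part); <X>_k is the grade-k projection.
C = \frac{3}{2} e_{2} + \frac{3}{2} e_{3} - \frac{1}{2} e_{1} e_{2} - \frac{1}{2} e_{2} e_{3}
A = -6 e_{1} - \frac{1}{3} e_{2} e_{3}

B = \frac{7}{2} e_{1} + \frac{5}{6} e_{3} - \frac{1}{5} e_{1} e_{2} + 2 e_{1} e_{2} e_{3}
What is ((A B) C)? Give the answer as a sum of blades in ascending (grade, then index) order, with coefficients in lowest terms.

step 1: -21 - \frac{2}{3} e_{1} + \frac{133}{90} e_{2} - \frac{76}{15} e_{1} e_{3} - 12 e_{2} e_{3} - \frac{7}{6} e_{1} e_{2} e_{3}
step 2: \frac{493}{60} + \frac{803}{90} e_{1} - \frac{79}{6} e_{2} - \frac{667}{45} e_{3} + \frac{827}{60} e_{1} e_{2} - \frac{21}{4} e_{1} e_{3} + \frac{61}{4} e_{2} e_{3} + \frac{119}{15} e_{1} e_{2} e_{3}
Answer: \frac{493}{60} + \frac{803}{90} e_{1} - \frac{79}{6} e_{2} - \frac{667}{45} e_{3} + \frac{827}{60} e_{1} e_{2} - \frac{21}{4} e_{1} e_{3} + \frac{61}{4} e_{2} e_{3} + \frac{119}{15} e_{1} e_{2} e_{3}
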